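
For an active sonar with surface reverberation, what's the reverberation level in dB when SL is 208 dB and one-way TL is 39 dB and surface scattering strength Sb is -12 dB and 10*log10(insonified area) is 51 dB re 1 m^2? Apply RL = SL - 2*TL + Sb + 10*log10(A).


RL = SL - 2*TL + Sb + 10*log10(A) = 208 - 2*39 + (-12) + 51 = 169

169 dB


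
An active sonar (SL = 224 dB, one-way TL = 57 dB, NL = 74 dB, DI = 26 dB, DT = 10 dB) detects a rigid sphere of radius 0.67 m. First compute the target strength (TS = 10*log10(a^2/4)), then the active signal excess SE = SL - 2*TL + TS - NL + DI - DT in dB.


Step 1: TS = 10*log10(0.67^2/4) = -9.5 dB
Step 2: SE = SL - 2*TL + TS - NL + DI - DT = 224 - 2*57 + (-9.5) - 74 + 26 - 10 = 42.5

42.5 dB


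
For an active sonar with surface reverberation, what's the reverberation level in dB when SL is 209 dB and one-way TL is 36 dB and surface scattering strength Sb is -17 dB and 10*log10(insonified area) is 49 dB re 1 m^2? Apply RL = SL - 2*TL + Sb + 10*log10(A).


RL = SL - 2*TL + Sb + 10*log10(A) = 209 - 2*36 + (-17) + 49 = 169

169 dB


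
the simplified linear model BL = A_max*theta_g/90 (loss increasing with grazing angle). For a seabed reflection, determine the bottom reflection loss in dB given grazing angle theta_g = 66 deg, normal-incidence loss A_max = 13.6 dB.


BL = A_max * theta_g / 90 = 13.6 * 66 / 90 = 9.97

9.97 dB


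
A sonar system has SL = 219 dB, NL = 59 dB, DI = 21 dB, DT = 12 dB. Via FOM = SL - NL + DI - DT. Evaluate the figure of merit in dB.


FOM = SL - NL + DI - DT = 219 - 59 + 21 - 12 = 169

169 dB


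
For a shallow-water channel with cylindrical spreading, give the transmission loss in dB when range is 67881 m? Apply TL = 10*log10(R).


48.32 dB


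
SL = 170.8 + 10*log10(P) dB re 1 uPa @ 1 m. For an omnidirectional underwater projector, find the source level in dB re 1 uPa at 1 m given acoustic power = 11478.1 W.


SL = 170.8 + 10*log10(11478.1) = 170.8 + 40.6 = 211.4

211.4 dB


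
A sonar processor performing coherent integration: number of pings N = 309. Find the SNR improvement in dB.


24.9 dB


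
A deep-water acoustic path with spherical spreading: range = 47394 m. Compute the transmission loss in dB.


93.51 dB


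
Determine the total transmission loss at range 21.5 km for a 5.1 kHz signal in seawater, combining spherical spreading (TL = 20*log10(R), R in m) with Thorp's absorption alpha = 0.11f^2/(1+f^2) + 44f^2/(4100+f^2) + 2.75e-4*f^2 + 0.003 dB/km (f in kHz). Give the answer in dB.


Step 1 (Thorp): alpha = 0.11*26.01/(1+26.01) + 44*26.01/(4100+26.01) + 2.75e-4*26.01 + 0.003 = 0.3935 dB/km
Step 2: TL_spread = 20*log10(21500) = 86.65 dB
Step 3: TL_abs = alpha*R = 0.3935 * 21.5 = 8.46 dB
Step 4: TL_total = 86.65 + 8.46 = 95.11

95.11 dB


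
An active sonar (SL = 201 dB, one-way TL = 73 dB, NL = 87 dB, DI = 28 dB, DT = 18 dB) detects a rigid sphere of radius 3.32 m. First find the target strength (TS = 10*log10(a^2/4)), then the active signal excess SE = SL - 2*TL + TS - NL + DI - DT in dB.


Step 1: TS = 10*log10(3.32^2/4) = 4.4 dB
Step 2: SE = SL - 2*TL + TS - NL + DI - DT = 201 - 2*73 + (4.4) - 87 + 28 - 18 = -17.6

-17.6 dB


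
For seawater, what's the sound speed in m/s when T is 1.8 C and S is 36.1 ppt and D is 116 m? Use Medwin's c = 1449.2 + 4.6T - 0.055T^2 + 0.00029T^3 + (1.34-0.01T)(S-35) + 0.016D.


1460.61 m/s


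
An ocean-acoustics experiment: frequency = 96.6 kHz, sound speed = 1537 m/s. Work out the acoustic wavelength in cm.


1.59 cm


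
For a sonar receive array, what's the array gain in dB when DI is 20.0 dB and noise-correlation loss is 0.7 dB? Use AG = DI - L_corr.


AG = DI - L_corr = 20.0 - 0.7 = 19.3

19.3 dB


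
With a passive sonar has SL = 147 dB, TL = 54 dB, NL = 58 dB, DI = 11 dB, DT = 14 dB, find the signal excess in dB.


SE = SL - TL - NL + DI - DT = 147 - 54 - 58 + 11 - 14 = 32

32 dB


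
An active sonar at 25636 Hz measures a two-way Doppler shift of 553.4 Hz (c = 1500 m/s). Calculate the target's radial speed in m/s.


From fd = 2*f*v/c, v = c*fd/(2*f) = 1500 * 553.4 / (2*25636) = 16.19

16.19 m/s


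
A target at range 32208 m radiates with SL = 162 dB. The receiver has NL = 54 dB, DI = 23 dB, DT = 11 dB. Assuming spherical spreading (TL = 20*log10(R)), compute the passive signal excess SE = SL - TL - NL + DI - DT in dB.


Step 1: TL = 20*log10(32208) = 90.16 dB
Step 2: SE = 162 - 90.16 - 54 + 23 - 11 = 29.84

29.84 dB


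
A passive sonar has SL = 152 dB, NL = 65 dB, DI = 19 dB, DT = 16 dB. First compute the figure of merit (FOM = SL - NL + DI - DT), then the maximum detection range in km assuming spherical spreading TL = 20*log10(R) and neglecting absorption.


Step 1: FOM = SL - NL + DI - DT = 152 - 65 + 19 - 16 = 90 dB
Step 2: at max range FOM = TL = 20*log10(R), so R = 10^(90/20) = 31622.78 m = 31.62 km

31.62 km


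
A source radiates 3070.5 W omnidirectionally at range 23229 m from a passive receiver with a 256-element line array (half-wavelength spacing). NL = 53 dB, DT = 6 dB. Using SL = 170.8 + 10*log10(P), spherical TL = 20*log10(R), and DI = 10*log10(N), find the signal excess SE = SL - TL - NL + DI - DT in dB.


Step 1: SL = 170.8 + 10*log10(3070.5) = 205.67 dB
Step 2: TL = 20*log10(23229) = 87.32 dB
Step 3: DI = 10*log10(256) = 24.08 dB
Step 4: SE = SL - TL - NL + DI - DT = 205.67 - 87.32 - 53 + 24.08 - 6 = 83.43

83.43 dB


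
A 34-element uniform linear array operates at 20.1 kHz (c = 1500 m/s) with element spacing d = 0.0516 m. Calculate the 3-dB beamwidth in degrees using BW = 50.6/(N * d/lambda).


Step 1: lambda = 1500/20100 = 0.07463 m
Step 2: d/lambda = 0.0516/0.07463 = 0.6914
Step 3: BW = 50.6/(N * d/lambda) = 50.6/(34 * 0.6914) = 2.15

2.15 deg


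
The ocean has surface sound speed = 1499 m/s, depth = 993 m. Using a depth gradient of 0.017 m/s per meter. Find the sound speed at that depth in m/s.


c = 1499 + 0.017 * 993 = 1515.881

1515.881 m/s


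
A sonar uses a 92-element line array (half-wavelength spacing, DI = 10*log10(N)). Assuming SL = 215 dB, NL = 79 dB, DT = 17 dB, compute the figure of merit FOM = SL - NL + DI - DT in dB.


Step 1: DI = 10*log10(92) = 19.64 dB
Step 2: FOM = SL - NL + DI - DT = 215 - 79 + 19.64 - 17 = 138.64

138.64 dB


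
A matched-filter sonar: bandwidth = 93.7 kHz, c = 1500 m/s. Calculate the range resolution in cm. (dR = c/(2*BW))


dR = c/(2*BW) = 1500 / (2 * 93.7e3) = 0.008 m = 0.8 cm

0.8 cm


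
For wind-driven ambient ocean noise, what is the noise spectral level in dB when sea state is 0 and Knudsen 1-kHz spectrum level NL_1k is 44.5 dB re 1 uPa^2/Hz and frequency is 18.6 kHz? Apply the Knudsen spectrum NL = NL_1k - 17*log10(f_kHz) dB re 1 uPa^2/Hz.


NL = NL_1k - 17*log10(f_kHz) = 44.5 - 17*log10(18.6) = 44.5 - (21.58) = 22.92

22.92 dB


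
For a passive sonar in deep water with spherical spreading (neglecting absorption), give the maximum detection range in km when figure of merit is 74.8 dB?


5.5 km


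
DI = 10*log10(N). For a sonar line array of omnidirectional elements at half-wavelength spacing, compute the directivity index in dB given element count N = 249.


DI = 10*log10(249) = 23.96

23.96 dB


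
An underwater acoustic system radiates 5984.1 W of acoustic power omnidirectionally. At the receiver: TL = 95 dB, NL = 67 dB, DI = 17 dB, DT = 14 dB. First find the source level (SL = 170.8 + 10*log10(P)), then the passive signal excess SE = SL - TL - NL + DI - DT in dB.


Step 1: SL = 170.8 + 10*log10(5984.1) = 208.57 dB
Step 2: SE = SL - TL - NL + DI - DT = 208.57 - 95 - 67 + 17 - 14 = 49.57

49.57 dB


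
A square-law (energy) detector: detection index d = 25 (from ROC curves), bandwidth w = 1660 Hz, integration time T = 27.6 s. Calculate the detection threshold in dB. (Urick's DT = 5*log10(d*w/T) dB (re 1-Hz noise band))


DT = 5*log10(d*w/T) = 5*log10(25 * 1660 / 27.6) = 5*log10(1503.62) = 15.89

15.89 dB


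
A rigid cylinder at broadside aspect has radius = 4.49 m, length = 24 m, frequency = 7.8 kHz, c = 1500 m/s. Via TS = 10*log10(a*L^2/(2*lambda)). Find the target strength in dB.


38.28 dB


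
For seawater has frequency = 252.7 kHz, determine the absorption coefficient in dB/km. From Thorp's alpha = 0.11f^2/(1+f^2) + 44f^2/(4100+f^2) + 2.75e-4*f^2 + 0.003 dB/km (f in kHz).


f^2 = 63857.29
alpha = 0.11*63857.29/(1+63857.29) + 44*63857.29/(4100+63857.29) + 2.75e-4*63857.29 + 0.003 = 59.019

59.019 dB/km


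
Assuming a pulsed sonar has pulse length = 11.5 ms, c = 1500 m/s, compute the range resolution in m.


dR = c*tau/2 = 1500 * 11.5e-3 / 2 = 8.625

8.625 m


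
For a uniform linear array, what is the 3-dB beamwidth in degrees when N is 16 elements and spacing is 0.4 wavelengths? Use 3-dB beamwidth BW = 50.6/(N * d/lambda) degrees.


BW = 50.6 / (16 * 0.4) = 50.6 / 6.4 = 7.91

7.91 deg


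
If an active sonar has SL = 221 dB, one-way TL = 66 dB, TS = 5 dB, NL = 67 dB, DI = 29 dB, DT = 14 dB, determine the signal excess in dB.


SE = SL - 2*TL + TS - NL + DI - DT = 221 - 2*66 + (5) - 67 + 29 - 14 = 42

42 dB


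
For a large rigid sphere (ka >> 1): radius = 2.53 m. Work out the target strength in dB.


TS = 10*log10(2.53^2 / 4) = 10*log10(1.600225) = 2.04

2.04 dB


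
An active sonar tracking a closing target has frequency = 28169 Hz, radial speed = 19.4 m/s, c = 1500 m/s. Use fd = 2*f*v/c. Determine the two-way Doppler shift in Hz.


728.64 Hz


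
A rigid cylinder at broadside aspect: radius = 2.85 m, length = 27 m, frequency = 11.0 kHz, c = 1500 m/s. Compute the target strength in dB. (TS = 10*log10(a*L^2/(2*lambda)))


38.82 dB


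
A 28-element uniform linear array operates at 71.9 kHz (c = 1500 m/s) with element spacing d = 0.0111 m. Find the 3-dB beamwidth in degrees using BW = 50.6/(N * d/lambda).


3.4 deg


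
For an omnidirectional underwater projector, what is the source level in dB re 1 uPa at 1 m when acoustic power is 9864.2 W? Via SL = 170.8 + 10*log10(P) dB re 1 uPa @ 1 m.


SL = 170.8 + 10*log10(9864.2) = 170.8 + 39.94 = 210.74

210.74 dB


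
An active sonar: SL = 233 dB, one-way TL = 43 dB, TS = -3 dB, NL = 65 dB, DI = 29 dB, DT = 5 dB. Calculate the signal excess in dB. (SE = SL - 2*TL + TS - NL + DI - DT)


103 dB


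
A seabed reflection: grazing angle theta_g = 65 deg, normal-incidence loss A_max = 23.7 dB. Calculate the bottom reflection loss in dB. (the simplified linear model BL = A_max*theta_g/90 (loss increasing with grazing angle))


BL = A_max * theta_g / 90 = 23.7 * 65 / 90 = 17.12

17.12 dB


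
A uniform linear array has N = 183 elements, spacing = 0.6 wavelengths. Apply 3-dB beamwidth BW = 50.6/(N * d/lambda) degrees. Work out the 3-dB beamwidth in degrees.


0.46 deg


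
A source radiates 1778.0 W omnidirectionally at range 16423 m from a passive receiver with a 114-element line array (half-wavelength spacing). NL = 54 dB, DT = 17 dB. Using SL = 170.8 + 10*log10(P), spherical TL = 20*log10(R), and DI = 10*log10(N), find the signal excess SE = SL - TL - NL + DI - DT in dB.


68.56 dB


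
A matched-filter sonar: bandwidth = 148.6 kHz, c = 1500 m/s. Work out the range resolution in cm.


dR = c/(2*BW) = 1500 / (2 * 148.6e3) = 0.005 m = 0.5 cm

0.5 cm


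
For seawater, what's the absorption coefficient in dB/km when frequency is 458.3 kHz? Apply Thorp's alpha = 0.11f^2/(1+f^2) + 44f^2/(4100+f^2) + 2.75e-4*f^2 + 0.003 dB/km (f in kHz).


101.031 dB/km


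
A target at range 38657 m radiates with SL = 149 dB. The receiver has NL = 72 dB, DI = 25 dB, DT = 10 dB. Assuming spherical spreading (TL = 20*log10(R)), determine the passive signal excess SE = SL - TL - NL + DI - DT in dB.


Step 1: TL = 20*log10(38657) = 91.74 dB
Step 2: SE = 149 - 91.74 - 72 + 25 - 10 = 0.26

0.26 dB


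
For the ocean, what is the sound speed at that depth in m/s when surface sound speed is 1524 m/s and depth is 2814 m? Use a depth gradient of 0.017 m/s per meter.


c = 1524 + 0.017 * 2814 = 1571.838

1571.838 m/s


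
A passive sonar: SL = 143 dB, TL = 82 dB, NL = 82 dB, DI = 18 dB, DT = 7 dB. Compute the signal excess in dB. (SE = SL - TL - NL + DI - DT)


SE = SL - TL - NL + DI - DT = 143 - 82 - 82 + 18 - 7 = -10

-10 dB


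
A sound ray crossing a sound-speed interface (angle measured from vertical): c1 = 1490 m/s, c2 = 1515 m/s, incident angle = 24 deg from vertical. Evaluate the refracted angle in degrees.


sin(theta2) = (c2/c1)*sin(theta1) = (1515/1490)*sin(24 deg) = 0.41356
theta2 = arcsin(0.41356) = 24.43

24.43 deg


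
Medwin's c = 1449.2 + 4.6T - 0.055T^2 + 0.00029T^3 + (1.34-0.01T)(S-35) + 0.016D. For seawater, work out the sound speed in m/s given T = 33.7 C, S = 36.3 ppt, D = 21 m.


c = 1449.2 + 4.6*33.7 - 0.055*33.7^2 + 0.00029*33.7^3 + (1.34 - 0.01*33.7)*(36.3 - 35) + 0.016*21 = 1554.5

1554.5 m/s


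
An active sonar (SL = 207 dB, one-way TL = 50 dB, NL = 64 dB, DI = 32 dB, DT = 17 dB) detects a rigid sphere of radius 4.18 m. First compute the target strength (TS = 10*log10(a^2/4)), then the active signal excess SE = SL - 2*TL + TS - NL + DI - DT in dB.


Step 1: TS = 10*log10(4.18^2/4) = 6.4 dB
Step 2: SE = SL - 2*TL + TS - NL + DI - DT = 207 - 2*50 + (6.4) - 64 + 32 - 17 = 64.4

64.4 dB


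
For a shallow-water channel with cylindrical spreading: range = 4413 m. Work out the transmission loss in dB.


TL = 10*log10(4413) = 36.45

36.45 dB


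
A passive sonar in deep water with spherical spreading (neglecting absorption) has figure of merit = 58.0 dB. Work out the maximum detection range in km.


0.79 km


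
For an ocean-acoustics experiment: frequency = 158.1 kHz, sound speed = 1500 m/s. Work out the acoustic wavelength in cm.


lambda = c/f = 1500 / 158100 = 0.0095 m = 0.95 cm

0.95 cm


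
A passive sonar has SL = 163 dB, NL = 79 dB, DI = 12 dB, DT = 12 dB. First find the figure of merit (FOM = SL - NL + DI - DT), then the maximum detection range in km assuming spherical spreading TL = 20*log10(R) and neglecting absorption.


Step 1: FOM = SL - NL + DI - DT = 163 - 79 + 12 - 12 = 84 dB
Step 2: at max range FOM = TL = 20*log10(R), so R = 10^(84/20) = 15848.93 m = 15.85 km

15.85 km


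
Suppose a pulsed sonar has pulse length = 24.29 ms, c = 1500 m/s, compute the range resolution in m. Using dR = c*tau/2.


dR = c*tau/2 = 1500 * 24.29e-3 / 2 = 18.2175

18.2175 m


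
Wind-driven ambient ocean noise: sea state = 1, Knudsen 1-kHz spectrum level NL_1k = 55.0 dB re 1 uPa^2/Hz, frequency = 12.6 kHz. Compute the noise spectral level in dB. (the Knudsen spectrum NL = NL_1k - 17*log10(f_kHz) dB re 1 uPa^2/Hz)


NL = NL_1k - 17*log10(f_kHz) = 55.0 - 17*log10(12.6) = 55.0 - (18.71) = 36.29

36.29 dB


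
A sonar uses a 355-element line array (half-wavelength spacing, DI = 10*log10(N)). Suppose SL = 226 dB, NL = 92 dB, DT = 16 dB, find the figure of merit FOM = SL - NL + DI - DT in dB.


143.5 dB


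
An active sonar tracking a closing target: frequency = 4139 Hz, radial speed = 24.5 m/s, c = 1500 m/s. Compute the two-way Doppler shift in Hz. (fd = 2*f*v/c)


fd = 2*f*v/c = 2 * 4139 * 24.5 / 1500 = 135.21

135.21 Hz


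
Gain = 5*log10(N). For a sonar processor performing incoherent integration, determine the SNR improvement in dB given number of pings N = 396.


Gain = 5*log10(396) = 12.99

12.99 dB


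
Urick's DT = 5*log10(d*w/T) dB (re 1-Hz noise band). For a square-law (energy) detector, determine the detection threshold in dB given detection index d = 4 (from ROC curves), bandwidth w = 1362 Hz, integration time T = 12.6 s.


DT = 5*log10(d*w/T) = 5*log10(4 * 1362 / 12.6) = 5*log10(432.38) = 13.18

13.18 dB


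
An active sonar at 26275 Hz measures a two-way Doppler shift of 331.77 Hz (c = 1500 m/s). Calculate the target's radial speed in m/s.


From fd = 2*f*v/c, v = c*fd/(2*f) = 1500 * 331.77 / (2*26275) = 9.47

9.47 m/s


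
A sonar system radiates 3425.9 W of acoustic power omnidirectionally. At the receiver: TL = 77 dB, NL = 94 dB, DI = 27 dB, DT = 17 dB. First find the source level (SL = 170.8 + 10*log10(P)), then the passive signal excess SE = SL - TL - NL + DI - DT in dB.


Step 1: SL = 170.8 + 10*log10(3425.9) = 206.15 dB
Step 2: SE = SL - TL - NL + DI - DT = 206.15 - 77 - 94 + 27 - 17 = 45.15

45.15 dB


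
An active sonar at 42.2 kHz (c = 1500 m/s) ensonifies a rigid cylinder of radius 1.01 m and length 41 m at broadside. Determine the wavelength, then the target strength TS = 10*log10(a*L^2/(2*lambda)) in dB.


Step 1: lambda = c/f = 1500/42200 = 0.03555 m
Step 2: TS = 10*log10(a*L^2/(2*lambda)) = 10*log10(1.01*41^2/(2*0.03555)) = 43.78

43.78 dB


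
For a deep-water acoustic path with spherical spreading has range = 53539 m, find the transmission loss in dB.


TL = 20*log10(53539) = 94.57

94.57 dB


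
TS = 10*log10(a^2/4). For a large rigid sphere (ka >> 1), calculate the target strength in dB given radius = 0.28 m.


TS = 10*log10(0.28^2 / 4) = 10*log10(0.0196) = -17.08

-17.08 dB


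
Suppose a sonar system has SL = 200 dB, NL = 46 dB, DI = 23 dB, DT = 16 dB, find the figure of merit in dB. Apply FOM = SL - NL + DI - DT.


161 dB


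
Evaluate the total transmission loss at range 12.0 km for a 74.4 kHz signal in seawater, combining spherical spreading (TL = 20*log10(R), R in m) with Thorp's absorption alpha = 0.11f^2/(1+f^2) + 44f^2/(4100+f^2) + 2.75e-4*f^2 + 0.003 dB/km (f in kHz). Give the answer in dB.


Step 1 (Thorp): alpha = 0.11*5535.36/(1+5535.36) + 44*5535.36/(4100+5535.36) + 2.75e-4*5535.36 + 0.003 = 26.9125 dB/km
Step 2: TL_spread = 20*log10(12000) = 81.58 dB
Step 3: TL_abs = alpha*R = 26.9125 * 12.0 = 322.95 dB
Step 4: TL_total = 81.58 + 322.95 = 404.53

404.53 dB


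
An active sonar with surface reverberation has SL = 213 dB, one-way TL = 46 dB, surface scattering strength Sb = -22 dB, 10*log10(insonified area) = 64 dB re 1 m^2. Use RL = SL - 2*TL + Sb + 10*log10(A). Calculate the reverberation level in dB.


163 dB


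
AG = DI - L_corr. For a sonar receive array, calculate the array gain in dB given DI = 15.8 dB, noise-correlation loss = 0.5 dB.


AG = DI - L_corr = 15.8 - 0.5 = 15.3

15.3 dB


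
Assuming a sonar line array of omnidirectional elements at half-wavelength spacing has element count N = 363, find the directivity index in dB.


25.6 dB


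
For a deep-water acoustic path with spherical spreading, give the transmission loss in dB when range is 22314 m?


TL = 20*log10(22314) = 86.97

86.97 dB


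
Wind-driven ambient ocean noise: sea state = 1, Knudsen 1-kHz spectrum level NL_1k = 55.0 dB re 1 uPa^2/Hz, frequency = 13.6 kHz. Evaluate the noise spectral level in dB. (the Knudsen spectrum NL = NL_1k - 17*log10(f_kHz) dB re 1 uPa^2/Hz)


NL = NL_1k - 17*log10(f_kHz) = 55.0 - 17*log10(13.6) = 55.0 - (19.27) = 35.73

35.73 dB


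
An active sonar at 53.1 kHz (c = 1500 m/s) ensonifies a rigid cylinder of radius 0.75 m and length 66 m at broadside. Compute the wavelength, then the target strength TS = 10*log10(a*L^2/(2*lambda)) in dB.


Step 1: lambda = c/f = 1500/53100 = 0.02825 m
Step 2: TS = 10*log10(a*L^2/(2*lambda)) = 10*log10(0.75*66^2/(2*0.02825)) = 47.62

47.62 dB


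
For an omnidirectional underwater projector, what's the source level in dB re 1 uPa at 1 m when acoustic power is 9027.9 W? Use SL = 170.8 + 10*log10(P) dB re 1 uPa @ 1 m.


210.36 dB


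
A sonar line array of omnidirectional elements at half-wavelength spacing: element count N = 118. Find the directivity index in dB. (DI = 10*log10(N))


DI = 10*log10(118) = 20.72

20.72 dB


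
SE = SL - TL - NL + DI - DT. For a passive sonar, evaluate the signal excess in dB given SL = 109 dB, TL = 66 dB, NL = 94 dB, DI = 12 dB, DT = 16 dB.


SE = SL - TL - NL + DI - DT = 109 - 66 - 94 + 12 - 16 = -55

-55 dB


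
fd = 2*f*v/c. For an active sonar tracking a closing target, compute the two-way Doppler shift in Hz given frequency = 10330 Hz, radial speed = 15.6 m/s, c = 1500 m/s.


214.86 Hz


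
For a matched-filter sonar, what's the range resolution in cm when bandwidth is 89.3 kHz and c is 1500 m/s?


0.84 cm


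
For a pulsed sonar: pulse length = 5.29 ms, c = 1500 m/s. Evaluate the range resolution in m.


dR = c*tau/2 = 1500 * 5.29e-3 / 2 = 3.9675

3.9675 m


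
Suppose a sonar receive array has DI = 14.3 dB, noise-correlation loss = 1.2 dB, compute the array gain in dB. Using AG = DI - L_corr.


AG = DI - L_corr = 14.3 - 1.2 = 13.1

13.1 dB


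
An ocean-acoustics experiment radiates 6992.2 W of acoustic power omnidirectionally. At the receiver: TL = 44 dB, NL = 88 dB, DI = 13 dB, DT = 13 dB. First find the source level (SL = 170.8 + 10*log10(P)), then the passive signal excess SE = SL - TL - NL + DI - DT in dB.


Step 1: SL = 170.8 + 10*log10(6992.2) = 209.25 dB
Step 2: SE = SL - TL - NL + DI - DT = 209.25 - 44 - 88 + 13 - 13 = 77.25

77.25 dB


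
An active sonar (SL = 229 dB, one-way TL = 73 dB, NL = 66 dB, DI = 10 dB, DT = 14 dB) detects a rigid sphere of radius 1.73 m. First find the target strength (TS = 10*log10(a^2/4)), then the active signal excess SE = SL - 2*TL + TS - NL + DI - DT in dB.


Step 1: TS = 10*log10(1.73^2/4) = -1.26 dB
Step 2: SE = SL - 2*TL + TS - NL + DI - DT = 229 - 2*73 + (-1.26) - 66 + 10 - 14 = 11.74

11.74 dB


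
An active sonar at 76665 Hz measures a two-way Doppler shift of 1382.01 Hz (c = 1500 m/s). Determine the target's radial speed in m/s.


From fd = 2*f*v/c, v = c*fd/(2*f) = 1500 * 1382.01 / (2*76665) = 13.52

13.52 m/s


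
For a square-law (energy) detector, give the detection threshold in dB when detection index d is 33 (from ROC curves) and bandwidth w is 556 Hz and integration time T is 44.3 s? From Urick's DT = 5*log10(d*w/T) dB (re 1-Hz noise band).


DT = 5*log10(d*w/T) = 5*log10(33 * 556 / 44.3) = 5*log10(414.18) = 13.09

13.09 dB


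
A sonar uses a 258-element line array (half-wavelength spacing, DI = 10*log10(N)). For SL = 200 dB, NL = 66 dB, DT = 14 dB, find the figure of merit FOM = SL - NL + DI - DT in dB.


144.12 dB


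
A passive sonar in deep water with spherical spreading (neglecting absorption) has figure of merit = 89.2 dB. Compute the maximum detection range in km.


28.84 km


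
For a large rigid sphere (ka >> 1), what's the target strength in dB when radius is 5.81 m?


TS = 10*log10(5.81^2 / 4) = 10*log10(8.439025) = 9.26

9.26 dB


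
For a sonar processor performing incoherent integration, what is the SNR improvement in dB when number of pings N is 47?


Gain = 5*log10(47) = 8.36

8.36 dB


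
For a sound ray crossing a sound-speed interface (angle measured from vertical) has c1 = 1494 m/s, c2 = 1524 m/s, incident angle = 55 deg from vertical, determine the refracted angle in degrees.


56.68 deg


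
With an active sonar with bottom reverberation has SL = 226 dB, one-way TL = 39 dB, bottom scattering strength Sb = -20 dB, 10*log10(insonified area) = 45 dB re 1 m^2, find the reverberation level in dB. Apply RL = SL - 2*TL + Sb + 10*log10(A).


RL = SL - 2*TL + Sb + 10*log10(A) = 226 - 2*39 + (-20) + 45 = 173

173 dB


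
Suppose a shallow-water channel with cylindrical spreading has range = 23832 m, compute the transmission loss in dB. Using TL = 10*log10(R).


43.77 dB


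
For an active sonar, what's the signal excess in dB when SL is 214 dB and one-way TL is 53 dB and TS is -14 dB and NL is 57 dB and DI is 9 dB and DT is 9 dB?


37 dB


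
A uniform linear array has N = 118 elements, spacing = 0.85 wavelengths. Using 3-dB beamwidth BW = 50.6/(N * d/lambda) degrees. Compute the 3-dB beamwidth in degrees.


0.5 deg


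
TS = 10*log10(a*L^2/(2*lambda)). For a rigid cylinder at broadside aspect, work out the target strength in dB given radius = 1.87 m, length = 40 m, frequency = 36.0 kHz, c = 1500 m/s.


45.55 dB


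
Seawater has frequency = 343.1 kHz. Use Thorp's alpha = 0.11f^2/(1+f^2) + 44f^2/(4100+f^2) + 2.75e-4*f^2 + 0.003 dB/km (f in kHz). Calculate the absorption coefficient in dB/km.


f^2 = 117717.61
alpha = 0.11*117717.61/(1+117717.61) + 44*117717.61/(4100+117717.61) + 2.75e-4*117717.61 + 0.003 = 75.004

75.004 dB/km


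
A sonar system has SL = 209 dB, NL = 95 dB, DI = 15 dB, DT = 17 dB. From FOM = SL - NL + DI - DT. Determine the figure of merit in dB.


FOM = SL - NL + DI - DT = 209 - 95 + 15 - 17 = 112

112 dB


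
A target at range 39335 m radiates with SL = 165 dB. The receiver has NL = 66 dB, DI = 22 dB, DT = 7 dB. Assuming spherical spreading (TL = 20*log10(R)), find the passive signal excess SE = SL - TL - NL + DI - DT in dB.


Step 1: TL = 20*log10(39335) = 91.9 dB
Step 2: SE = 165 - 91.9 - 66 + 22 - 7 = 22.1

22.1 dB


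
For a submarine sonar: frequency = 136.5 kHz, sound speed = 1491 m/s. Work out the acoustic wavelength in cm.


1.09 cm


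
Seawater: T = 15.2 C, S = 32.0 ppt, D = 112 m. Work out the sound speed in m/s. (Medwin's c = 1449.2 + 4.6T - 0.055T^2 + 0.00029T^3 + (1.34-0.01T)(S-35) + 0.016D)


1505.66 m/s


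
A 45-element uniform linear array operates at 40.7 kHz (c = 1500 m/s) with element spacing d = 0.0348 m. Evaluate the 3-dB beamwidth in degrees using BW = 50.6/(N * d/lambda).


Step 1: lambda = 1500/40700 = 0.03686 m
Step 2: d/lambda = 0.0348/0.03686 = 0.9441
Step 3: BW = 50.6/(N * d/lambda) = 50.6/(45 * 0.9441) = 1.19

1.19 deg


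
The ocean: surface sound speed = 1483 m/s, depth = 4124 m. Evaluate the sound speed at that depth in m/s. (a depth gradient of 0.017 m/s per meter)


c = 1483 + 0.017 * 4124 = 1553.108

1553.108 m/s


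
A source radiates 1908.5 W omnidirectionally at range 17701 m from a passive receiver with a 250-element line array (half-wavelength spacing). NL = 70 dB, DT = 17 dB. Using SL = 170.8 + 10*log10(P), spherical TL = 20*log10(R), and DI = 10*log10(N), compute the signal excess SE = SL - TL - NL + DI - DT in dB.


Step 1: SL = 170.8 + 10*log10(1908.5) = 203.61 dB
Step 2: TL = 20*log10(17701) = 84.96 dB
Step 3: DI = 10*log10(250) = 23.98 dB
Step 4: SE = SL - TL - NL + DI - DT = 203.61 - 84.96 - 70 + 23.98 - 17 = 55.63

55.63 dB


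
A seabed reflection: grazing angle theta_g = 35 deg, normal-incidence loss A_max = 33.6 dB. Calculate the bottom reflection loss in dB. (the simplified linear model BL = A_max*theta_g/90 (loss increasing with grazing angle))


BL = A_max * theta_g / 90 = 33.6 * 35 / 90 = 13.07

13.07 dB


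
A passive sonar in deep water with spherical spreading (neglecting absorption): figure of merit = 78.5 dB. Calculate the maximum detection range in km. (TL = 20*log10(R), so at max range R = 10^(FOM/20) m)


At max range FOM = TL, so 20*log10(R) = 78.5
R = 10^(78.5/20) = 8413.95 m = 8.41 km

8.41 km


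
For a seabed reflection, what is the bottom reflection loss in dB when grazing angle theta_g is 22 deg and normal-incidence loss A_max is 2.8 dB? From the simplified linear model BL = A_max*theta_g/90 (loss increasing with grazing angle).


0.68 dB


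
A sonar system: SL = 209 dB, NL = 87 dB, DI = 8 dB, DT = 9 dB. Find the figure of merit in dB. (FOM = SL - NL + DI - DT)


FOM = SL - NL + DI - DT = 209 - 87 + 8 - 9 = 121

121 dB


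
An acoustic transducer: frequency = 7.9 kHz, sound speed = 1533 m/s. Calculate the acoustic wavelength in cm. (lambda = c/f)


19.41 cm


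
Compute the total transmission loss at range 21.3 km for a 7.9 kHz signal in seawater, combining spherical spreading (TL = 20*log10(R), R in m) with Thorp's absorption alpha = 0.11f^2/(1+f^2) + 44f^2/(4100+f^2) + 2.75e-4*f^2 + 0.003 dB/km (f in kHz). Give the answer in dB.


103.36 dB


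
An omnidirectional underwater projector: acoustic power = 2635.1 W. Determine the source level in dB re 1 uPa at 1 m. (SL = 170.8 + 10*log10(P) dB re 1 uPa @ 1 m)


SL = 170.8 + 10*log10(2635.1) = 170.8 + 34.21 = 205.01

205.01 dB


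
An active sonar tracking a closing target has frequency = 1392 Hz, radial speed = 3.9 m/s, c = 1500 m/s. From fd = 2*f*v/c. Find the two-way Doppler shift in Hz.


fd = 2*f*v/c = 2 * 1392 * 3.9 / 1500 = 7.24

7.24 Hz


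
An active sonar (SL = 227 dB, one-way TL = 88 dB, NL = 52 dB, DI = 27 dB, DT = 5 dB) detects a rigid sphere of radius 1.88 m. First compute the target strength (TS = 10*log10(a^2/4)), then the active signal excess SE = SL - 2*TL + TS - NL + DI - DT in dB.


Step 1: TS = 10*log10(1.88^2/4) = -0.54 dB
Step 2: SE = SL - 2*TL + TS - NL + DI - DT = 227 - 2*88 + (-0.54) - 52 + 27 - 5 = 20.46

20.46 dB


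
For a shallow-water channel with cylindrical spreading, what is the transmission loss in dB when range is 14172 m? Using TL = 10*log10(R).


41.51 dB


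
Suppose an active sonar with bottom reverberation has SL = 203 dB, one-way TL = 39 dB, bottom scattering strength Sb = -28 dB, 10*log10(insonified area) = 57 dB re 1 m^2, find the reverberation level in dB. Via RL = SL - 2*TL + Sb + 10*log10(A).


RL = SL - 2*TL + Sb + 10*log10(A) = 203 - 2*39 + (-28) + 57 = 154

154 dB


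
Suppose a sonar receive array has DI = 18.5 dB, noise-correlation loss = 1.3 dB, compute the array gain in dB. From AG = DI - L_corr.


AG = DI - L_corr = 18.5 - 1.3 = 17.2

17.2 dB


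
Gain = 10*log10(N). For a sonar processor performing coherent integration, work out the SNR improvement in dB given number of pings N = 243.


23.86 dB


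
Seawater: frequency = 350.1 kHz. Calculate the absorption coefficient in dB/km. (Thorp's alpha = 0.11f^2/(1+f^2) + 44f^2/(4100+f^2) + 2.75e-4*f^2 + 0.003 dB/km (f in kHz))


76.396 dB/km


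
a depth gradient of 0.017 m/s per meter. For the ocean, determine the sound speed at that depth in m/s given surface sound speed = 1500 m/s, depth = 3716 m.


1563.172 m/s


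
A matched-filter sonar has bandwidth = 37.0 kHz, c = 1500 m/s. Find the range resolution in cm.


dR = c/(2*BW) = 1500 / (2 * 37.0e3) = 0.0203 m = 2.03 cm

2.03 cm


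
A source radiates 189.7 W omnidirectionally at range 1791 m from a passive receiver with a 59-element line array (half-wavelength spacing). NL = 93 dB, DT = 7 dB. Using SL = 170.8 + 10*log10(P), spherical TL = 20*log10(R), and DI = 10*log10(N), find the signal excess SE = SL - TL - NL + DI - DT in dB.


Step 1: SL = 170.8 + 10*log10(189.7) = 193.58 dB
Step 2: TL = 20*log10(1791) = 65.06 dB
Step 3: DI = 10*log10(59) = 17.71 dB
Step 4: SE = SL - TL - NL + DI - DT = 193.58 - 65.06 - 93 + 17.71 - 7 = 46.23

46.23 dB


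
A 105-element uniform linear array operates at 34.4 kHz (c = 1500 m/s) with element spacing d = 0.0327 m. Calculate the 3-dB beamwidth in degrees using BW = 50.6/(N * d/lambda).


Step 1: lambda = 1500/34400 = 0.0436 m
Step 2: d/lambda = 0.0327/0.0436 = 0.75
Step 3: BW = 50.6/(N * d/lambda) = 50.6/(105 * 0.75) = 0.64

0.64 deg


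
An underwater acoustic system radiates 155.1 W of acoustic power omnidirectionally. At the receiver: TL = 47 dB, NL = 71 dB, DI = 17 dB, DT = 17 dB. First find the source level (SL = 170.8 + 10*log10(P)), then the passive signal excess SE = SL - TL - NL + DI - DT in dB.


Step 1: SL = 170.8 + 10*log10(155.1) = 192.71 dB
Step 2: SE = SL - TL - NL + DI - DT = 192.71 - 47 - 71 + 17 - 17 = 74.71

74.71 dB


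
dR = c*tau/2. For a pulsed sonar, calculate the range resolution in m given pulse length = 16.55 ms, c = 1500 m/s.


12.4125 m


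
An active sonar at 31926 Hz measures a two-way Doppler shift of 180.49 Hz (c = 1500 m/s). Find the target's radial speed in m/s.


From fd = 2*f*v/c, v = c*fd/(2*f) = 1500 * 180.49 / (2*31926) = 4.24

4.24 m/s


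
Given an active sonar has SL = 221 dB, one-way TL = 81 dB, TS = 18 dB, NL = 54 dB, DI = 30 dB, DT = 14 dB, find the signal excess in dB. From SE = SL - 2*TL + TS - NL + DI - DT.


39 dB


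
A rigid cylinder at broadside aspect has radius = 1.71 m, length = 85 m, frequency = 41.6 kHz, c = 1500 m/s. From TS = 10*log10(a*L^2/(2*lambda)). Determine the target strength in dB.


52.34 dB


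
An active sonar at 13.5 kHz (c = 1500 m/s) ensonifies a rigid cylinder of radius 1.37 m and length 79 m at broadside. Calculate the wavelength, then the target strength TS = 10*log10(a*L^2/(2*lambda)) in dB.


Step 1: lambda = c/f = 1500/13500 = 0.11111 m
Step 2: TS = 10*log10(a*L^2/(2*lambda)) = 10*log10(1.37*79^2/(2*0.11111)) = 45.85

45.85 dB


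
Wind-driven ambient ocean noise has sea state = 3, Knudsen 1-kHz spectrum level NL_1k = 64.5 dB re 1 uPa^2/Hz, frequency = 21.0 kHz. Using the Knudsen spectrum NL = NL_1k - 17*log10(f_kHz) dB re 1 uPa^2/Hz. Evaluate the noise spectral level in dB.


NL = NL_1k - 17*log10(f_kHz) = 64.5 - 17*log10(21.0) = 64.5 - (22.48) = 42.02

42.02 dB


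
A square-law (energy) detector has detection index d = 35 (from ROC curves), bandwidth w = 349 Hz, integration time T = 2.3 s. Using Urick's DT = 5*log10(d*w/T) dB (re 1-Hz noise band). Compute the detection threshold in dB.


18.63 dB


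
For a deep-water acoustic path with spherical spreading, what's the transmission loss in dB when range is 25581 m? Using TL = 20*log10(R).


88.16 dB


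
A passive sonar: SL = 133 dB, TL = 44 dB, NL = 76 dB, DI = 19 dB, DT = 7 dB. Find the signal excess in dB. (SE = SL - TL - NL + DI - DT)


25 dB


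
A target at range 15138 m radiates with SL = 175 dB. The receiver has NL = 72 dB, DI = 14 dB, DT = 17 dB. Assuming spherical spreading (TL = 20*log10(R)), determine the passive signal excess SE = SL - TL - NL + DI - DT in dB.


Step 1: TL = 20*log10(15138) = 83.6 dB
Step 2: SE = 175 - 83.6 - 72 + 14 - 17 = 16.4

16.4 dB


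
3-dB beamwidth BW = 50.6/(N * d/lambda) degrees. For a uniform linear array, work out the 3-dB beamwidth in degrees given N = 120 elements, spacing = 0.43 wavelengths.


BW = 50.6 / (120 * 0.43) = 50.6 / 51.6 = 0.98

0.98 deg


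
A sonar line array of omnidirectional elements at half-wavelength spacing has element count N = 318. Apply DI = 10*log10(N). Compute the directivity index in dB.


DI = 10*log10(318) = 25.02

25.02 dB


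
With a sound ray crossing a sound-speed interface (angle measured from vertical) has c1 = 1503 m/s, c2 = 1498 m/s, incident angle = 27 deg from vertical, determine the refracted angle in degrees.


sin(theta2) = (c2/c1)*sin(theta1) = (1498/1503)*sin(27 deg) = 0.45248
theta2 = arcsin(0.45248) = 26.9

26.9 deg


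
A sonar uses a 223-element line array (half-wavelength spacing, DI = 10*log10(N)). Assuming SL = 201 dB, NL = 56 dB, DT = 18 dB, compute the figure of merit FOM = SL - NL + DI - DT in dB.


Step 1: DI = 10*log10(223) = 23.48 dB
Step 2: FOM = SL - NL + DI - DT = 201 - 56 + 23.48 - 18 = 150.48

150.48 dB


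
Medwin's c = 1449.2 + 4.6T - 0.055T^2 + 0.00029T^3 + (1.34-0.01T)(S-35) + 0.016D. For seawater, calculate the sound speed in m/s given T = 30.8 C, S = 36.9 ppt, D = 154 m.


c = 1449.2 + 4.6*30.8 - 0.055*30.8^2 + 0.00029*30.8^3 + (1.34 - 0.01*30.8)*(36.9 - 35) + 0.016*154 = 1551.6

1551.6 m/s


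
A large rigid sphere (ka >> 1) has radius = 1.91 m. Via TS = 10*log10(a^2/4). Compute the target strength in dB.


TS = 10*log10(1.91^2 / 4) = 10*log10(0.912025) = -0.4

-0.4 dB


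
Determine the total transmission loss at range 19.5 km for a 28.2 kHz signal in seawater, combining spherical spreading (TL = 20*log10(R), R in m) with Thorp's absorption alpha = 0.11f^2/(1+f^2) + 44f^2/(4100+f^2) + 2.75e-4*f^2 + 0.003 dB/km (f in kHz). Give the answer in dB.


Step 1 (Thorp): alpha = 0.11*795.24/(1+795.24) + 44*795.24/(4100+795.24) + 2.75e-4*795.24 + 0.003 = 7.4794 dB/km
Step 2: TL_spread = 20*log10(19500) = 85.8 dB
Step 3: TL_abs = alpha*R = 7.4794 * 19.5 = 145.85 dB
Step 4: TL_total = 85.8 + 145.85 = 231.65

231.65 dB


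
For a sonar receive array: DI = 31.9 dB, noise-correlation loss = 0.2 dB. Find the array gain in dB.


31.7 dB


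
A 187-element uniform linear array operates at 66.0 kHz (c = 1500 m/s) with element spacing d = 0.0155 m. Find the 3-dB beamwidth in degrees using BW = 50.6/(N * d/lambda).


0.4 deg


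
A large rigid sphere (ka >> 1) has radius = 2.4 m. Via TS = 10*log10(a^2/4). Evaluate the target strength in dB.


TS = 10*log10(2.4^2 / 4) = 10*log10(1.44) = 1.58

1.58 dB


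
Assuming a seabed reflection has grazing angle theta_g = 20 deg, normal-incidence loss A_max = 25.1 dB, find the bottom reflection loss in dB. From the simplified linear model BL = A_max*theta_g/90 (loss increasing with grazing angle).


5.58 dB


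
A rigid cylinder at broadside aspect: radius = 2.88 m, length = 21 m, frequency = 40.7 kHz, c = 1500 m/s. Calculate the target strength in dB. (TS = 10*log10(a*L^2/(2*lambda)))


lambda = 1500/40700 = 0.03686 m
TS = 10*log10(2.88*21^2/(2*0.03686)) = 42.36

42.36 dB


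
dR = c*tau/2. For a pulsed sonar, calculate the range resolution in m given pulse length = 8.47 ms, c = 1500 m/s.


dR = c*tau/2 = 1500 * 8.47e-3 / 2 = 6.3525

6.3525 m


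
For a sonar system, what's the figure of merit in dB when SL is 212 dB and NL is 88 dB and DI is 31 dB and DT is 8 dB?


147 dB


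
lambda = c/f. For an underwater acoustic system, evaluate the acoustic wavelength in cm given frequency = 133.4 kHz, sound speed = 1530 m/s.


lambda = c/f = 1530 / 133400 = 0.0115 m = 1.15 cm

1.15 cm


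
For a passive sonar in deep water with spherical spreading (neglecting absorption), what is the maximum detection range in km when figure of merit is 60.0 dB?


At max range FOM = TL, so 20*log10(R) = 60.0
R = 10^(60.0/20) = 1000.0 m = 1.0 km

1.0 km


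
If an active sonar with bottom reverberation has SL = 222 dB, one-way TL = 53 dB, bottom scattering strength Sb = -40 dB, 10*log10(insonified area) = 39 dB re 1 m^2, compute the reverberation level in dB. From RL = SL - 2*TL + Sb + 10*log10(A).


115 dB


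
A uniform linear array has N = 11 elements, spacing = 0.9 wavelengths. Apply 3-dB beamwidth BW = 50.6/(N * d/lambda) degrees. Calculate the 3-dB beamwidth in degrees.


5.11 deg


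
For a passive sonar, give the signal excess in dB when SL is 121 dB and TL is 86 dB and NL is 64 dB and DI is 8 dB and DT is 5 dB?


SE = SL - TL - NL + DI - DT = 121 - 86 - 64 + 8 - 5 = -26

-26 dB


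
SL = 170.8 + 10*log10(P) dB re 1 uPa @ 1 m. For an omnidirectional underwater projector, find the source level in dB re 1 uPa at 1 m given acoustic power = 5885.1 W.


208.5 dB


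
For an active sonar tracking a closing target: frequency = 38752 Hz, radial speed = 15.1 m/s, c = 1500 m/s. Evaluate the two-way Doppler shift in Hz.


fd = 2*f*v/c = 2 * 38752 * 15.1 / 1500 = 780.21

780.21 Hz


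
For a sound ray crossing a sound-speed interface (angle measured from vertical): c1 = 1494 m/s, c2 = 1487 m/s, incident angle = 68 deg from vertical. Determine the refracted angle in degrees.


67.34 deg


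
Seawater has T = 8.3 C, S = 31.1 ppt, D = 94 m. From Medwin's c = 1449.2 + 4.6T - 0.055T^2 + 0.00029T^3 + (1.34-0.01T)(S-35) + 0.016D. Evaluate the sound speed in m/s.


c = 1449.2 + 4.6*8.3 - 0.055*8.3^2 + 0.00029*8.3^3 + (1.34 - 0.01*8.3)*(31.1 - 35) + 0.016*94 = 1480.36

1480.36 m/s


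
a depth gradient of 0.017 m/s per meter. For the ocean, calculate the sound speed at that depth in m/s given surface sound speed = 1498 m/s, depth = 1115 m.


1516.955 m/s


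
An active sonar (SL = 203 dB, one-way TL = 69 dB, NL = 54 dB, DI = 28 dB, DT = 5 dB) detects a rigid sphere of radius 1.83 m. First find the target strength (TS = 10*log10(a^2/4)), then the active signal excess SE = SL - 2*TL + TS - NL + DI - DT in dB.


Step 1: TS = 10*log10(1.83^2/4) = -0.77 dB
Step 2: SE = SL - 2*TL + TS - NL + DI - DT = 203 - 2*69 + (-0.77) - 54 + 28 - 5 = 33.23

33.23 dB
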